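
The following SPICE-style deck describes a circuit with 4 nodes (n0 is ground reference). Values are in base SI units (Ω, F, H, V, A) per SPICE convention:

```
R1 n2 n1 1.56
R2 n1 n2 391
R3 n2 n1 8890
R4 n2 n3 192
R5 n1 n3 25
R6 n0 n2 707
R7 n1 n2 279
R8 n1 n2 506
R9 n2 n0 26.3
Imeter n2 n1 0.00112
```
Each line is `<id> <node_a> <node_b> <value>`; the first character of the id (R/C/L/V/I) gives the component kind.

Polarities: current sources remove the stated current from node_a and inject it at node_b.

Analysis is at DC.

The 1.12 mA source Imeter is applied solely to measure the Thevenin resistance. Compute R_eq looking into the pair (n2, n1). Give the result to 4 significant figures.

Element admittances at DC:
  Y(R1) = 0.6410 S between n2,n1
  Y(R2) = 0.002558 S between n1,n2
  Y(R3) = 0.0001125 S between n2,n1
  Y(R4) = 0.005208 S between n2,n3
  Y(R5) = 0.04000 S between n1,n3
  Y(R6) = 0.001414 S between n0,n2
  Y(R7) = 0.003584 S between n1,n2
  Y(R8) = 0.001976 S between n1,n2
  Y(R9) = 0.03802 S between n2,n0
  Imeter: injects 0.00112 A into n1 (from n2)
Assemble and solve the 3×3 MNA system:
  V(n1)=0.001713  V(n2)=0.000  V(n3)=0.001516

R_eq = 1.529 Ω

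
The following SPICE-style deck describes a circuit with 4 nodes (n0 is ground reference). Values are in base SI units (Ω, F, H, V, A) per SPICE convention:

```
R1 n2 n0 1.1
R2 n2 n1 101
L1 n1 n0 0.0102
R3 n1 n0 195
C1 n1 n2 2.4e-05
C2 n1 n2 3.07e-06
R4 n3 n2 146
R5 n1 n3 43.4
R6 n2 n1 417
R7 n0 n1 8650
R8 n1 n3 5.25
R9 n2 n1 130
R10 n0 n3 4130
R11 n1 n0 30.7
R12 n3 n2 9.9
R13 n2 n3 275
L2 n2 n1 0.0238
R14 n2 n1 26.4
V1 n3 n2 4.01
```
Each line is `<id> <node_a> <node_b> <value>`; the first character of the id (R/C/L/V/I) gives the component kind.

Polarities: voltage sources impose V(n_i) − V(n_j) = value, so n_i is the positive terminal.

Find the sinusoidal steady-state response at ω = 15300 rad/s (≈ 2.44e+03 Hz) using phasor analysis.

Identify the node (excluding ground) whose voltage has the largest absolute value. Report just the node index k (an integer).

3

Element admittances at ω=15300 rad/s:
  Y(R1) = 0.9091+0.000j S between n2,n0
  Y(R2) = 0.009901+0.000j S between n2,n1
  Y(L1) = 0.000-0.006408j S between n1,n0
  Y(R3) = 0.005128+0.000j S between n1,n0
  Y(C1) = 0.000+0.3672j S between n1,n2
  Y(C2) = 0.000+0.04697j S between n1,n2
  Y(R4) = 0.006849+0.000j S between n3,n2
  Y(R5) = 0.02304+0.000j S between n1,n3
  Y(R6) = 0.002398+0.000j S between n2,n1
  Y(R7) = 0.0001156+0.000j S between n0,n1
  Y(R8) = 0.1905+0.000j S between n1,n3
  Y(R9) = 0.007692+0.000j S between n2,n1
  Y(R10) = 0.0002421+0.000j S between n0,n3
  Y(R11) = 0.03257+0.000j S between n1,n0
  Y(R12) = 0.1010+0.000j S between n3,n2
  Y(R13) = 0.003636+0.000j S between n2,n3
  Y(L2) = 0.000-0.002746j S between n2,n1
  Y(R14) = 0.03788+0.000j S between n2,n1
  V1: constraint V(n3)−V(n2) = 4.01
Assemble and solve the 4×4 MNA system:
  V(n1)=0.9838-1.280j  V(n2)=-0.03296+0.06015j  V(n3)=3.977+0.06015j
  i(V1)=-1.087-0.2861j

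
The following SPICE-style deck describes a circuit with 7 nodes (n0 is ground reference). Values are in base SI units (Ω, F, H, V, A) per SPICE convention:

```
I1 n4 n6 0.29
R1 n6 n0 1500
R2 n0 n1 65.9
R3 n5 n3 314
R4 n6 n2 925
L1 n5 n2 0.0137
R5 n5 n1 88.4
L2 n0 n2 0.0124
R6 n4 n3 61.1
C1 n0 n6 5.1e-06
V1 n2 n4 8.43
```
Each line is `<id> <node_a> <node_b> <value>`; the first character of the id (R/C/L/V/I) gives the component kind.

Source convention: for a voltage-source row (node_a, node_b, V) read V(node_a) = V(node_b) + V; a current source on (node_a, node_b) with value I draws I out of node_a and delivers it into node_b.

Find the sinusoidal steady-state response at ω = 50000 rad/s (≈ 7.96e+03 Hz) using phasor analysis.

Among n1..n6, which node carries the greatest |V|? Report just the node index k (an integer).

4

Apply KCL at each of the 6 non-ground nodes and solve the resulting linear system.
Node n1: branches {R2, R5} → V_1 = -10.55-3.091j
Node n2: branches {R4, L1, L2, V1} → V_2 = -56.97-42.51j
Node n3: branches {R3, R6} → V_3 = -58.77-36.76j
Node n4: branches {I1, R6, V1} → V_4 = -65.40-42.51j
Node n5: branches {R3, L1, R5} → V_5 = -24.69-7.238j
Node n6: branches {I1, R1, R4, C1} → V_6 = -0.1741-0.8969j
Source currents: i(V1)=0.1815-0.09403j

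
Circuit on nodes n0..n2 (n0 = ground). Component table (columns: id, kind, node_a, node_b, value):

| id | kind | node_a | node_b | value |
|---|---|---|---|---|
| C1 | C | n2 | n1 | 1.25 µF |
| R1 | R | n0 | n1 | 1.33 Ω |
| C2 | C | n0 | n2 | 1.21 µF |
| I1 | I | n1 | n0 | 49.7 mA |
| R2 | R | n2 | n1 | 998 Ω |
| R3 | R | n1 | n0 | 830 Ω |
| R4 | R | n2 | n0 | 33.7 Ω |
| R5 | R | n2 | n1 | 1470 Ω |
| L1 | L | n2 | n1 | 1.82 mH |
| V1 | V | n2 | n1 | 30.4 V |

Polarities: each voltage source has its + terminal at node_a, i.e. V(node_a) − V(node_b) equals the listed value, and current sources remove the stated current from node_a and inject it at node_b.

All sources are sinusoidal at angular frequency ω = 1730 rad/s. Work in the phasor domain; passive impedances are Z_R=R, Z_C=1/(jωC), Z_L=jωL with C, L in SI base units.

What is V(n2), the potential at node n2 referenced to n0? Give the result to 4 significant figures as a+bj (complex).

MNA unknowns: 2 node voltages V₁..V_2 plus 1 source current (V1)
C1: Y=0.000+0.002163j on G[2,1]
R1: Y=0.7519+0.000j on G[0,1]
C2: Y=0.000+0.002093j on G[0,2]
I1: z[1]−=0.0497, z[0]+=0.0497
R2: Y=0.001002+0.000j on G[2,1]
R3: Y=0.001205+0.000j on G[1,0]
R4: Y=0.02967+0.000j on G[2,0]
R5: Y=0.0006803+0.000j on G[2,1]
L1: Y=0.000-0.3176j on G[2,1]
V1: row V2−V1=30.4, i_V1 at 2,1
solve → V1=-1.216-0.07805j, V2=29.18-0.07805j
aux → i_V1=-0.9173+9.531j

29.18-0.07805j V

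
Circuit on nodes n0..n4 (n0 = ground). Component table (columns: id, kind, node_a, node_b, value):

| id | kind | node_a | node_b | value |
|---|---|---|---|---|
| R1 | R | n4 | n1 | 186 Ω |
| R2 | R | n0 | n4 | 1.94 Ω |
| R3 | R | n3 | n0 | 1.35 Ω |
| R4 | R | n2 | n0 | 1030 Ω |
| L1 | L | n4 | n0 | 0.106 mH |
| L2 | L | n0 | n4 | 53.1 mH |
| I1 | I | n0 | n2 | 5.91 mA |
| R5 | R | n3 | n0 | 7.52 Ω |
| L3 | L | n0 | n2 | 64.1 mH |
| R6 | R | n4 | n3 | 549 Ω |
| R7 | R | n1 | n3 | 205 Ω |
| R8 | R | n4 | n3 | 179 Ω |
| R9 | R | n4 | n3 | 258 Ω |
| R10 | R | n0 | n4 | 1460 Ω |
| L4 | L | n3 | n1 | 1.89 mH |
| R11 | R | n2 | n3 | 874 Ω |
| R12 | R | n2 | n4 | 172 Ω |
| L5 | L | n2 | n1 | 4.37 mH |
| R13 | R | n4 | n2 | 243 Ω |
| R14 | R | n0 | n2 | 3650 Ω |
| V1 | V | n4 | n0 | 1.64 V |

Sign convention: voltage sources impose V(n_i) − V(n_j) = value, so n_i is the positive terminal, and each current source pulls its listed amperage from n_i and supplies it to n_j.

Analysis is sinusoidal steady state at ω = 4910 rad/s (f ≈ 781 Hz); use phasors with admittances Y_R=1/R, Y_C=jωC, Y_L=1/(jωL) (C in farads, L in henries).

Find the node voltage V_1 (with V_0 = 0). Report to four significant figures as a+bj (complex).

0.1306+0.2223j V

Element admittances at ω=4910 rad/s:
  Y(R1) = 0.005376+0.000j S between n4,n1
  Y(R2) = 0.5155+0.000j S between n0,n4
  Y(R3) = 0.7407+0.000j S between n3,n0
  Y(R4) = 0.0009709+0.000j S between n2,n0
  Y(L1) = 0.000-1.921j S between n4,n0
  Y(L2) = 0.000-0.003836j S between n0,n4
  I1: injects 0.00591 A into n2 (from n0)
  Y(R5) = 0.1330+0.000j S between n3,n0
  Y(L3) = 0.000-0.003177j S between n0,n2
  Y(R6) = 0.001821+0.000j S between n4,n3
  Y(R7) = 0.004878+0.000j S between n1,n3
  Y(R8) = 0.005587+0.000j S between n4,n3
  Y(R9) = 0.003876+0.000j S between n4,n3
  Y(R10) = 0.0006849+0.000j S between n0,n4
  Y(L4) = 0.000-0.1078j S between n3,n1
  Y(R11) = 0.001144+0.000j S between n2,n3
  Y(R12) = 0.005814+0.000j S between n2,n4
  Y(L5) = 0.000-0.04661j S between n2,n1
  Y(R13) = 0.004115+0.000j S between n4,n2
  Y(R14) = 0.0002740+0.000j S between n0,n2
  V1: constraint V(n4)−V(n0) = 1.64
Assemble and solve the 5×5 MNA system:
  V(n1)=0.1306+0.2223j  V(n2)=0.2681+0.5887j  V(n3)=0.04966-0.007821j  V(n4)=1.640+0.000j
  i(V1)=-0.8862+3.164j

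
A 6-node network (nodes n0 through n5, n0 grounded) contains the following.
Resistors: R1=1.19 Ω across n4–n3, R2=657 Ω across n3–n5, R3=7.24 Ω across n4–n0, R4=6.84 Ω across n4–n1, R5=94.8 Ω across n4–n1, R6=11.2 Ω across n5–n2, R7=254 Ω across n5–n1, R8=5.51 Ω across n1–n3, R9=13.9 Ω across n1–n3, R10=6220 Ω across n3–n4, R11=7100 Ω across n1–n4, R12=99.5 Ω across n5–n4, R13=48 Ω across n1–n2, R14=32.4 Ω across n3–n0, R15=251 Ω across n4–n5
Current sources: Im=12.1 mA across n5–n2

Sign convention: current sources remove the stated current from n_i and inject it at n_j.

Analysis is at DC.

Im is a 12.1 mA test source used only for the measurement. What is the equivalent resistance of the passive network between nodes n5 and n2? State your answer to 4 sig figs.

MNA unknowns: 5 node voltages V₁..V_5
R1: Y=0.8403 on G[4,3]
R2: Y=0.001522 on G[3,5]
R3: Y=0.1381 on G[4,0]
R4: Y=0.1462 on G[4,1]
R5: Y=0.01055 on G[4,1]
R6: Y=0.08929 on G[5,2]
R7: Y=0.003937 on G[5,1]
R8: Y=0.1815 on G[1,3]
R9: Y=0.07194 on G[1,3]
R10: Y=0.0001608 on G[3,4]
R11: Y=0.0001408 on G[1,4]
R12: Y=0.01005 on G[5,4]
R13: Y=0.02083 on G[1,2]
R14: Y=0.03086 on G[3,0]
R15: Y=0.003984 on G[4,5]
Im: z[5]−=0.0121, z[2]+=0.0121
solve → V1=0.002553, V2=0.06052, V3=0.0004212, V4=-9.411e-05, V5=-0.06147

R_eq = 10.08 Ω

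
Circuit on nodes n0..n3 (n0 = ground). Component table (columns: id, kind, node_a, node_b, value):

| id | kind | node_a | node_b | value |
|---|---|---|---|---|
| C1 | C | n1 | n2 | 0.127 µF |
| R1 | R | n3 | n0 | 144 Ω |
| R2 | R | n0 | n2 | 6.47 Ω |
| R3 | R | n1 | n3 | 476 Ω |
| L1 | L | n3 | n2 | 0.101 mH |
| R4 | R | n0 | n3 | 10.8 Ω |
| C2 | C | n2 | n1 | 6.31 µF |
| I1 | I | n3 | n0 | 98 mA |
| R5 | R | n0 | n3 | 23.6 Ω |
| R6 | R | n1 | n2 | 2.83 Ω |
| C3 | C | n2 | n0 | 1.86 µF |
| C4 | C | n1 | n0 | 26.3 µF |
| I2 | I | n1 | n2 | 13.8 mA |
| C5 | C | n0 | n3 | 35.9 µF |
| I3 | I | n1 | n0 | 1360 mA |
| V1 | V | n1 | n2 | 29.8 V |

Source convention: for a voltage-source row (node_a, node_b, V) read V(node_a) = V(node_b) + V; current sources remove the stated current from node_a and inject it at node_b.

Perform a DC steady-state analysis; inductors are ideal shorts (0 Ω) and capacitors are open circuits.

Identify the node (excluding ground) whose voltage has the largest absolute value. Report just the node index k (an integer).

1

Element admittances at DC:
  Y(C1) = 0.000 S between n1,n2
  Y(R1) = 0.006944 S between n3,n0
  Y(R2) = 0.1546 S between n0,n2
  Y(R3) = 0.002101 S between n1,n3
  L1: short n3↔n2 (DC inductor)
  Y(R4) = 0.09259 S between n0,n3
  Y(C2) = 0.000 S between n2,n1
  I1: injects 0.098 A into n0 (from n3)
  Y(R5) = 0.04237 S between n0,n3
  Y(R6) = 0.3534 S between n1,n2
  Y(C3) = 0.000 S between n2,n0
  Y(C4) = 0.000 S between n1,n0
  I2: injects 0.0138 A into n2 (from n1)
  Y(C5) = 0.000 S between n0,n3
  I3: injects 1.36 A into n0 (from n1)
  V1: constraint V(n1)−V(n2) = 29.8
Assemble and solve the 5×5 MNA system:
  V(n1)=24.88  V(n2)=-4.918  V(n3)=-4.918
  i(L1)=0.6625  i(V1)=-11.97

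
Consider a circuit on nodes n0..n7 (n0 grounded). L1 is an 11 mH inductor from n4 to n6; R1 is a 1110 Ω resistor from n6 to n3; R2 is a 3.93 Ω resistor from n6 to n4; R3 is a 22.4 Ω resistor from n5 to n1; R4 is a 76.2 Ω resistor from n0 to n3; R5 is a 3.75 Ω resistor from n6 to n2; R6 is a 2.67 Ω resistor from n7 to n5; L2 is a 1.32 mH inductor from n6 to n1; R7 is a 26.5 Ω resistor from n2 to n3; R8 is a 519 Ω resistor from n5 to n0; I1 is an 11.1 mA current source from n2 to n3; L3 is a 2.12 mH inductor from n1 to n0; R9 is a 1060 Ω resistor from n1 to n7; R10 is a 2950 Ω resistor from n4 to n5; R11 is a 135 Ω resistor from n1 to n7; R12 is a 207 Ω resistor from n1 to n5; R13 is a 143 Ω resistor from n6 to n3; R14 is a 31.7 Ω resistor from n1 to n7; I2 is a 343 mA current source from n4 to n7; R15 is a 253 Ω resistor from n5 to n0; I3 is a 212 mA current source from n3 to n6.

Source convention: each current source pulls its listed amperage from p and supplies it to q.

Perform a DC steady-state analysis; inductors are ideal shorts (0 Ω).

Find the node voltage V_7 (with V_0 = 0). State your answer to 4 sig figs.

Element admittances at DC:
  L1: short n4↔n6 (DC inductor)
  Y(R1) = 0.0009009 S between n6,n3
  Y(R2) = 0.2545 S between n6,n4
  Y(R3) = 0.04464 S between n5,n1
  Y(R4) = 0.01312 S between n0,n3
  Y(R5) = 0.2667 S between n6,n2
  Y(R6) = 0.3745 S between n7,n5
  L2: short n6↔n1 (DC inductor)
  Y(R7) = 0.03774 S between n2,n3
  Y(R8) = 0.001927 S between n5,n0
  I1: injects 0.0111 A into n3 (from n2)
  L3: short n1↔n0 (DC inductor)
  Y(R9) = 0.0009434 S between n1,n7
  Y(R10) = 0.0003390 S between n4,n5
  Y(R11) = 0.007407 S between n1,n7
  Y(R12) = 0.004831 S between n1,n5
  Y(R13) = 0.006993 S between n6,n3
  Y(R14) = 0.03155 S between n1,n7
  I2: injects 0.343 A into n7 (from n4)
  Y(R15) = 0.003953 S between n5,n0
  I3: injects 0.212 A into n6 (from n3)
Assemble and solve the 10×10 MNA system:
  V(n1)=0.000  V(n2)=-0.5002  V(n3)=-3.741  V(n4)=0.000  V(n5)=3.379  V(n6)=0.000  V(n7)=3.881
  i(L1)=-0.3419  i(L2)=-0.2928  i(L3)=0.02923

3.881 V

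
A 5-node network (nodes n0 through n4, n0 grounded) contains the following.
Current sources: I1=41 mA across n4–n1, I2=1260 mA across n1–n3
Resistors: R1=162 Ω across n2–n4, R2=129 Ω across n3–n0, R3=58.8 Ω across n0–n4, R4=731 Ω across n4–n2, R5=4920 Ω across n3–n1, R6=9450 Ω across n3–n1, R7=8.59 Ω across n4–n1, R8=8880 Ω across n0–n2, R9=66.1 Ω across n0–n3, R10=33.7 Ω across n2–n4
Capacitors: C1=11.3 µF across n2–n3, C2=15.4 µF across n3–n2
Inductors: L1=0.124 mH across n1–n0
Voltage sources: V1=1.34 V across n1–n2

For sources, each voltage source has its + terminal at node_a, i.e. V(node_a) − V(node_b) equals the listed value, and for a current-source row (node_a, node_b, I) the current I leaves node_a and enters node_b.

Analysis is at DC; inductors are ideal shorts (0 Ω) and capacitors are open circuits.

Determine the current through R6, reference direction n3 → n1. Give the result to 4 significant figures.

Element admittances at DC:
  I1: injects 0.041 A into n1 (from n4)
  Y(R1) = 0.006173 S between n2,n4
  Y(R2) = 0.007752 S between n3,n0
  Y(C1) = 0.000 S between n2,n3
  Y(R3) = 0.01701 S between n0,n4
  Y(R4) = 0.001368 S between n4,n2
  Y(R5) = 0.0002033 S between n3,n1
  I2: injects 1.26 A into n3 (from n1)
  Y(R6) = 0.0001058 S between n3,n1
  Y(R7) = 0.1164 S between n4,n1
  Y(C2) = 0.000 S between n3,n2
  Y(R8) = 0.0001126 S between n0,n2
  Y(R9) = 0.01513 S between n0,n3
  L1: short n1↔n0 (DC inductor)
  Y(R10) = 0.02967 S between n2,n4
  V1: constraint V(n1)−V(n2) = 1.34
Assemble and solve the 6×6 MNA system:
  V(n1)=0.000  V(n2)=-1.340  V(n3)=54.33  V(n4)=-0.5325
  i(L1)=-1.234  i(V1)=-0.03020

0.005750 A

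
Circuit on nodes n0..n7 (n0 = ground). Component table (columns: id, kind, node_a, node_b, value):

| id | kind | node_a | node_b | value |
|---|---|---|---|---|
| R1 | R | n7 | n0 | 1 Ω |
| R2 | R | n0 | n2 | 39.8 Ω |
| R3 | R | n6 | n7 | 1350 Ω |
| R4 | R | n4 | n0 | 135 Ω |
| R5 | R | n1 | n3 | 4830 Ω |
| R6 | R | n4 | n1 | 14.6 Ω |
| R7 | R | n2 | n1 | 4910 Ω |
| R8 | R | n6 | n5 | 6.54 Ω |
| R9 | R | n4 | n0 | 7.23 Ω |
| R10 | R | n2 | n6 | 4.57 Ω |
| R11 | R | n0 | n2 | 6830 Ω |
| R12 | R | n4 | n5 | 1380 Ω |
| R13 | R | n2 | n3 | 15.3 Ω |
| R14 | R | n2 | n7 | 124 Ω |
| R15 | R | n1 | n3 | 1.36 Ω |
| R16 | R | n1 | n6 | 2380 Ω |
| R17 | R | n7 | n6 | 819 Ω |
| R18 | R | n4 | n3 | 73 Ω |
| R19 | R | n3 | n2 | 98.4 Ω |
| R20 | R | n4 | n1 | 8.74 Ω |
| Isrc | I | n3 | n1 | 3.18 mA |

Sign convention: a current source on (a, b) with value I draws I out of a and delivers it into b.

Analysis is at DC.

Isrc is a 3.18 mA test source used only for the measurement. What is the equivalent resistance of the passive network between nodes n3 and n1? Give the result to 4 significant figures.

R_eq = 1.307 Ω

Apply KCL at each of the 7 non-ground nodes and solve the resulting linear system.
Node n1: branches {R5, R6, R7, R15, R16, R20, Isrc} → V_1 = 0.001147
Node n2: branches {R2, R7, R10, R11, R13, R14, R19} → V_2 = -0.002019
Node n3: branches {R5, R13, R15, R18, R19, Isrc} → V_3 = -0.003009
Node n4: branches {R4, R6, R9, R12, R18, R20} → V_4 = 0.0004874
Node n5: branches {R8, R12} → V_5 = -0.001976
Node n6: branches {R3, R8, R10, R16, R17} → V_6 = -0.001988
Node n7: branches {R1, R3, R14, R17} → V_7 = -1.998e-05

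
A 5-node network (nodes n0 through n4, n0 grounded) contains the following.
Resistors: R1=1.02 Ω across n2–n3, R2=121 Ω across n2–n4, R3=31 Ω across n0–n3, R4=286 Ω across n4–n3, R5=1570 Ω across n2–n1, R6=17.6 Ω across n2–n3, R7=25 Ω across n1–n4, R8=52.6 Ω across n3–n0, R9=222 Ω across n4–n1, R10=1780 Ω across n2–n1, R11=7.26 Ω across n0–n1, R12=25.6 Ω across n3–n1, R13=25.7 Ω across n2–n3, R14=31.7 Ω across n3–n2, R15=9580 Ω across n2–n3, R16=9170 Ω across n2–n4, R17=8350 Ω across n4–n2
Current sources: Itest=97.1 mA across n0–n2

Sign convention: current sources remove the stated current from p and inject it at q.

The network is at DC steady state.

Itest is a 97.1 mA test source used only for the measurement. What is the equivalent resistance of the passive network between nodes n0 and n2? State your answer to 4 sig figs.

R_eq = 12.17 Ω

Element admittances at DC:
  Y(R1) = 0.9804 S between n2,n3
  Y(R2) = 0.008264 S between n2,n4
  Y(R3) = 0.03226 S between n0,n3
  Y(R4) = 0.003497 S between n4,n3
  Y(R5) = 0.0006369 S between n2,n1
  Y(R6) = 0.05682 S between n2,n3
  Y(R7) = 0.04000 S between n1,n4
  Y(R8) = 0.01901 S between n3,n0
  Y(R9) = 0.004505 S between n4,n1
  Y(R10) = 0.0005618 S between n2,n1
  Y(R11) = 0.1377 S between n0,n1
  Y(R12) = 0.03906 S between n3,n1
  Y(R13) = 0.03891 S between n2,n3
  Y(R14) = 0.03155 S between n3,n2
  Y(R15) = 0.0001044 S between n2,n3
  Y(R16) = 0.0001091 S between n2,n4
  Y(R17) = 0.0001198 S between n4,n2
  Itest: injects 0.0971 A into n2 (from n0)
Assemble and solve the 4×4 MNA system:
  V(n1)=0.2953  V(n2)=1.182  V(n3)=1.101  V(n4)=0.4784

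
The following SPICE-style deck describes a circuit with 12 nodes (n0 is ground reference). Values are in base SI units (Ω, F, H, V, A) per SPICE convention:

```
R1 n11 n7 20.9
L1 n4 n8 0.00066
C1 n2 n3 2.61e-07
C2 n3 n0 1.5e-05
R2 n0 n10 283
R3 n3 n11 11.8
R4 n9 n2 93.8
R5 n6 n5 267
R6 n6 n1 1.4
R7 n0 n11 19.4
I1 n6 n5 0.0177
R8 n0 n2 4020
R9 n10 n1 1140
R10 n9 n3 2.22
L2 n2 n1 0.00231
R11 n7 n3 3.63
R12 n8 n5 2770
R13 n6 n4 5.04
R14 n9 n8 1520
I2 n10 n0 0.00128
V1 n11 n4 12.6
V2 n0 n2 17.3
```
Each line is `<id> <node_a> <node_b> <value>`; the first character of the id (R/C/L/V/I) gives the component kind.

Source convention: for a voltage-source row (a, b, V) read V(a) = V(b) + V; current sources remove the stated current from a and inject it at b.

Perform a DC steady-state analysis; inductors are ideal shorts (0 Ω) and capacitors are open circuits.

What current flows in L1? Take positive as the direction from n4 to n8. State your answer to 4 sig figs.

-0.008805 A

Element admittances at DC:
  Y(R1) = 0.04785 S between n11,n7
  L1: short n4↔n8 (DC inductor)
  Y(C1) = 0.000 S between n2,n3
  Y(C2) = 0.000 S between n3,n0
  Y(R2) = 0.003534 S between n0,n10
  Y(R3) = 0.08475 S between n3,n11
  Y(R4) = 0.01066 S between n9,n2
  Y(R5) = 0.003745 S between n6,n5
  Y(R6) = 0.7143 S between n6,n1
  Y(R7) = 0.05155 S between n0,n11
  I1: injects 0.0177 A into n5 (from n6)
  Y(R8) = 0.0002488 S between n0,n2
  Y(R9) = 0.0008772 S between n10,n1
  Y(R10) = 0.4505 S between n9,n3
  L2: short n2↔n1 (DC inductor)
  Y(R11) = 0.2755 S between n7,n3
  Y(R12) = 0.0003610 S between n8,n5
  Y(R13) = 0.1984 S between n6,n4
  Y(R14) = 0.0006579 S between n9,n8
  I2: injects 0.00128 A into n0 (from n10)
  V1: constraint V(n11)−V(n4) = 12.6
  V2: constraint V(n0)−V(n2) = 17.3
Assemble and solve the 15×15 MNA system:
  V(n1)=-17.30  V(n2)=-17.30  V(n3)=-5.194  V(n4)=-16.73  V(n5)=-12.83  V(n6)=-17.18  V(n7)=-5.037  V(n8)=-16.73  V(n9)=-5.490  V(n10)=-3.731  V(n11)=-4.132
  i(L1)=-0.008805  i(L2)=-0.09899  i(V1)=0.07969  i(V2)=-0.2292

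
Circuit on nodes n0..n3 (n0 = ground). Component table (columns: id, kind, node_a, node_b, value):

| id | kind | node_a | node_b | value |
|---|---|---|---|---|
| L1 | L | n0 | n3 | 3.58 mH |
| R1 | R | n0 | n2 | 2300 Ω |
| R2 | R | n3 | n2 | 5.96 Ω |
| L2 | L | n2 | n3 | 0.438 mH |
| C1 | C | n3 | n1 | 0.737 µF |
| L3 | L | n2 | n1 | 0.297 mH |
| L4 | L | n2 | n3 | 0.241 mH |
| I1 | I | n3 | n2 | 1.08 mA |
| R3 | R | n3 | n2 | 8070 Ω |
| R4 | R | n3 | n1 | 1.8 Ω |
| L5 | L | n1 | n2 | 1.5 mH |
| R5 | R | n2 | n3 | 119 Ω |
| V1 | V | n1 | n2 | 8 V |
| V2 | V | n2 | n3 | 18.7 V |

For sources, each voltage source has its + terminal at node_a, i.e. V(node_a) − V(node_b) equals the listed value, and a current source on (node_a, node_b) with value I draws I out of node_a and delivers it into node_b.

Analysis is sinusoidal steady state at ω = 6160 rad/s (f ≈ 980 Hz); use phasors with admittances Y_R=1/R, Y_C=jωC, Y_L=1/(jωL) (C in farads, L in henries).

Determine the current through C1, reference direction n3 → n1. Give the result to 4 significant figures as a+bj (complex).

0.000-0.1212j A

MNA unknowns: 3 node voltages V₁..V_3 plus 2 source currents (V1, V2)
L1: Y=0.000-0.04535j on G[0,3]
R1: Y=0.0004348+0.000j on G[0,2]
R2: Y=0.1678+0.000j on G[3,2]
L2: Y=0.000-0.3706j on G[2,3]
C1: Y=0.000+0.004540j on G[3,1]
L3: Y=0.000-0.5466j on G[2,1]
L4: Y=0.000-0.6736j on G[2,3]
I1: z[3]−=0.00108, z[2]+=0.00108
R3: Y=0.0001239+0.000j on G[3,2]
R4: Y=0.5556+0.000j on G[3,1]
L5: Y=0.000-0.1082j on G[1,2]
R5: Y=0.008403+0.000j on G[2,3]
V1: row V1−V2=8, i_V1 at 1,2
V2: row V2−V3=18.7, i_V2 at 2,3
solve → V1=26.70-0.1793j, V2=18.70-0.1793j, V3=-0.001719-0.1793j
aux → i_V1=-14.83+5.117j, i_V2=-18.14+19.41j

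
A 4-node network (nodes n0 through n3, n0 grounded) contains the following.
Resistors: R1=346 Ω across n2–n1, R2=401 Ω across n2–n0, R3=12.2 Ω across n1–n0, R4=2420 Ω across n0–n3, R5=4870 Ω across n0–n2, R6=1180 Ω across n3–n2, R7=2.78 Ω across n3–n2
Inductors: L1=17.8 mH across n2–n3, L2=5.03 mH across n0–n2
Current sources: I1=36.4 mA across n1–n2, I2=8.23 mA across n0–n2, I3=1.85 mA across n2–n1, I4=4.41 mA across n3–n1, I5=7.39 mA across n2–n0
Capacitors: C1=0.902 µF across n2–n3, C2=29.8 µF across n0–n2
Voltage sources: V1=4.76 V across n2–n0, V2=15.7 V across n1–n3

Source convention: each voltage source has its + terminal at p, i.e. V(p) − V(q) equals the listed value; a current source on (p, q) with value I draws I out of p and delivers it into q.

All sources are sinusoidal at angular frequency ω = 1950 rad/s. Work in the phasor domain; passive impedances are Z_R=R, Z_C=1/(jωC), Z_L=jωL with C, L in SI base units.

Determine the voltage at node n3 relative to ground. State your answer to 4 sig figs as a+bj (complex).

0.8292-0.2385j V

MNA unknowns: 3 node voltages V₁..V_3 plus 2 source currents (V1, V2)
R1: Y=0.002890+0.000j on G[2,1]
L1: Y=0.000-0.02881j on G[2,3]
R2: Y=0.002494+0.000j on G[2,0]
I1: z[1]−=0.0364, z[2]+=0.0364
C1: Y=0.000+0.001759j on G[2,3]
R3: Y=0.08197+0.000j on G[1,0]
I2: z[0]−=0.00823, z[2]+=0.00823
R4: Y=0.0004132+0.000j on G[0,3]
L2: Y=0.000-0.1020j on G[0,2]
R5: Y=0.0002053+0.000j on G[0,2]
I3: z[2]−=0.00185, z[1]+=0.00185
R6: Y=0.0008475+0.000j on G[3,2]
I4: z[3]−=0.00441, z[1]+=0.00441
C2: Y=0.000+0.05811j on G[0,2]
R7: Y=0.3597+0.000j on G[3,2]
I5: z[2]−=0.00739, z[0]+=0.00739
V1: row V2−V0=4.76, i_V1 at 2,0
V2: row V1−V3=15.7, i_V2 at 1,3
solve → V1=16.53-0.2385j, V2=4.760+0.000j, V3=0.8292-0.2385j
aux → i_V1=-1.367+0.2283j, i_V2=-1.419+0.02024j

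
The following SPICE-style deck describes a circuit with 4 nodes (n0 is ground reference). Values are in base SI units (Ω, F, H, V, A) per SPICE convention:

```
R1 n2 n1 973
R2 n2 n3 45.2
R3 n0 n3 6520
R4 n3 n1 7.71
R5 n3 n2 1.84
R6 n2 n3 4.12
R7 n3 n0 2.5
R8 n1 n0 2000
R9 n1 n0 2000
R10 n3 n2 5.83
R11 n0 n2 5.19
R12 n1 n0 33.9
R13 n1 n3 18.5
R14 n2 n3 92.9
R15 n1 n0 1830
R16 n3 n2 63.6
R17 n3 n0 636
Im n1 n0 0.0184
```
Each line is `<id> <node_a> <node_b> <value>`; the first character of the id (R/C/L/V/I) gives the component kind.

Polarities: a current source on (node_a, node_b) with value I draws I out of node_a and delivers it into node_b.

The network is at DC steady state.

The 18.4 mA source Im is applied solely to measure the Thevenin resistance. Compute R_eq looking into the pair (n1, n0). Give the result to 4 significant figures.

R_eq = 5.873 Ω

MNA unknowns: 3 node voltages V₁..V_3
R1: Y=0.001028 on G[2,1]
R2: Y=0.02212 on G[2,3]
R3: Y=0.0001534 on G[0,3]
R4: Y=0.1297 on G[3,1]
R5: Y=0.5435 on G[3,2]
R6: Y=0.2427 on G[2,3]
R7: Y=0.4000 on G[3,0]
R8: Y=0.0005000 on G[1,0]
R9: Y=0.0005000 on G[1,0]
R10: Y=0.1715 on G[3,2]
R11: Y=0.1927 on G[0,2]
R12: Y=0.02950 on G[1,0]
R13: Y=0.05405 on G[1,3]
R14: Y=0.01076 on G[2,3]
R15: Y=0.0005464 on G[1,0]
R16: Y=0.01572 on G[3,2]
R17: Y=0.001572 on G[3,0]
Im: z[1]−=0.0184, z[0]+=0.0184
solve → V1=-0.1081, V2=-0.02246, V3=-0.02668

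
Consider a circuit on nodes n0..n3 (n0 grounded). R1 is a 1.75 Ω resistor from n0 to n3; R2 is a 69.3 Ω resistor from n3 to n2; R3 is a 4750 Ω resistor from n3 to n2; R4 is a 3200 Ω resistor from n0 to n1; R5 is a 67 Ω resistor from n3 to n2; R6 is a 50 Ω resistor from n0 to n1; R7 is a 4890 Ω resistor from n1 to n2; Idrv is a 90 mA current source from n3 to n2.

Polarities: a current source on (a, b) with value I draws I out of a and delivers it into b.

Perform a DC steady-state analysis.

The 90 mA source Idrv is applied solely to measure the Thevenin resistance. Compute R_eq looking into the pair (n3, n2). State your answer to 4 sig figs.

Apply KCL at each of the 3 non-ground nodes and solve the resulting linear system.
Node n1: branches {R4, R6, R7} → V_1 = 0.03012
Node n2: branches {R2, R3, R5, R7, Idrv} → V_2 = 3.022
Node n3: branches {R1, R2, R3, R5, Idrv} → V_3 = -0.001071

R_eq = 33.59 Ω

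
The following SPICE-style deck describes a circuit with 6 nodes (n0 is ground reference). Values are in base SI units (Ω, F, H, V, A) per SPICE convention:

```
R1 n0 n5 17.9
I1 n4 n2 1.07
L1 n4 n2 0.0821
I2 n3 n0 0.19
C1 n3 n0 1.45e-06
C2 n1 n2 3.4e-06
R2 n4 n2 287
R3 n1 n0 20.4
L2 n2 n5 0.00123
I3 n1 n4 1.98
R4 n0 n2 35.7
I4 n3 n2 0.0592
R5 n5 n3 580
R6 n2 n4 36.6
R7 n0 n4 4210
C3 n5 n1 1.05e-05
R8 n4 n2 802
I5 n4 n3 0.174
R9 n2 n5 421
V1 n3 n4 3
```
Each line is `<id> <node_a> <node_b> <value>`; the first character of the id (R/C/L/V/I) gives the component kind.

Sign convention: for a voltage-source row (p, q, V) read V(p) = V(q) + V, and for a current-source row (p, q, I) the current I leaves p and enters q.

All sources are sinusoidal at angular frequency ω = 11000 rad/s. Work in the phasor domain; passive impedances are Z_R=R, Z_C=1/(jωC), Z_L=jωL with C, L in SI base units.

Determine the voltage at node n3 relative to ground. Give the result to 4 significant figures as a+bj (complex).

MNA unknowns: 5 node voltages V₁..V_5 plus 1 source current (V1)
R1: Y=0.05587+0.000j on G[0,5]
I1: z[4]−=1.07, z[2]+=1.07
L1: Y=0.000-0.001107j on G[4,2]
I2: z[3]−=0.19, z[0]+=0.19
C1: Y=0.000+0.01595j on G[3,0]
C2: Y=0.000+0.03740j on G[1,2]
R2: Y=0.003484+0.000j on G[4,2]
R3: Y=0.04902+0.000j on G[1,0]
L2: Y=0.000-0.07391j on G[2,5]
I3: z[1]−=1.98, z[4]+=1.98
R4: Y=0.02801+0.000j on G[0,2]
I4: z[3]−=0.0592, z[2]+=0.0592
R5: Y=0.001724+0.000j on G[5,3]
R6: Y=0.02732+0.000j on G[2,4]
R7: Y=0.0002375+0.000j on G[0,4]
C3: Y=0.000+0.1155j on G[5,1]
R8: Y=0.001247+0.000j on G[4,2]
I5: z[4]−=0.174, z[3]+=0.174
R9: Y=0.002375+0.000j on G[2,5]
V1: row V3−V4=3, i_V1 at 3,4
solve → V1=-3.812+3.047j, V2=8.691+6.097j, V3=27.19-7.184j, V4=24.19-7.184j, V5=-6.568-13.46j
aux → i_V1=-0.2480-0.4446j

27.19-7.184j V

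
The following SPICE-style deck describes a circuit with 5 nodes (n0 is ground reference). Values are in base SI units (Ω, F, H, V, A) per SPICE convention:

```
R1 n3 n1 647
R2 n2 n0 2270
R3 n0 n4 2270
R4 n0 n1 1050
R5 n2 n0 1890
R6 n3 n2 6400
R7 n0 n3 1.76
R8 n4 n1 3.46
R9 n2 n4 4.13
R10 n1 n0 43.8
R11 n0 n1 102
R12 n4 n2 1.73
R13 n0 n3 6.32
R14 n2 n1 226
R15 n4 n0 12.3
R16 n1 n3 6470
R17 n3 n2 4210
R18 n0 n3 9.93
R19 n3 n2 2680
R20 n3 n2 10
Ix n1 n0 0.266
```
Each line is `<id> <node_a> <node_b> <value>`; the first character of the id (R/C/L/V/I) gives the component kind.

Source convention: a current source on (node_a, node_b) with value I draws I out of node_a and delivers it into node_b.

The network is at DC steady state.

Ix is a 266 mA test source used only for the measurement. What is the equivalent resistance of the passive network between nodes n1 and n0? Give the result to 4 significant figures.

R_eq = 7.128 Ω

Apply KCL at each of the 4 non-ground nodes and solve the resulting linear system.
Node n1: branches {R1, R4, R8, R10, R11, R14, R16, Ix} → V_1 = -1.896
Node n2: branches {R2, R5, R6, R9, R12, R14, R17, R19, R20} → V_2 = -1.101
Node n3: branches {R1, R6, R7, R13, R16, R17, R18, R19, R20} → V_3 = -0.1229
Node n4: branches {R3, R8, R9, R12, R15} → V_4 = -1.219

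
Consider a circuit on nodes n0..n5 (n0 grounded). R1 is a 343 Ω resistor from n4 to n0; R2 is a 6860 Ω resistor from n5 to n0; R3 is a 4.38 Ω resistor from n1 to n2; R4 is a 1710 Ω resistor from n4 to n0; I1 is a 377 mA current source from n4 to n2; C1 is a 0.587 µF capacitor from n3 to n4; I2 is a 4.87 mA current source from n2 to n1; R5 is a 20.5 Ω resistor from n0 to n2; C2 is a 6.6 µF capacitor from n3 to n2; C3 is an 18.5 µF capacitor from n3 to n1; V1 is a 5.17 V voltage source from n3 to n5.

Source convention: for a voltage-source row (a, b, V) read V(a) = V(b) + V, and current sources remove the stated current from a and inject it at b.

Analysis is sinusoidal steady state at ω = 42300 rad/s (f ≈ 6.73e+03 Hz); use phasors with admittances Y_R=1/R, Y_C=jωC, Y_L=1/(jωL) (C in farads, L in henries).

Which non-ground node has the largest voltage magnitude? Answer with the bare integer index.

4

Apply KCL at each of the 5 non-ground nodes and solve the resulting linear system.
Node n1: branches {R3, I2, C3} → V_1 = -0.5332-0.5506j
Node n2: branches {R3, I1, I2, R5, C2} → V_2 = 0.1914-1.040j
Node n3: branches {C1, C2, C3, V1} → V_3 = -0.3905-0.3330j
Node n4: branches {R1, R4, I1, C1} → V_4 = -2.435+14.51j
Node n5: branches {R2, V1} → V_5 = -5.560-0.3330j
Source currents: i(V1)=-0.0008106-4.854e-05j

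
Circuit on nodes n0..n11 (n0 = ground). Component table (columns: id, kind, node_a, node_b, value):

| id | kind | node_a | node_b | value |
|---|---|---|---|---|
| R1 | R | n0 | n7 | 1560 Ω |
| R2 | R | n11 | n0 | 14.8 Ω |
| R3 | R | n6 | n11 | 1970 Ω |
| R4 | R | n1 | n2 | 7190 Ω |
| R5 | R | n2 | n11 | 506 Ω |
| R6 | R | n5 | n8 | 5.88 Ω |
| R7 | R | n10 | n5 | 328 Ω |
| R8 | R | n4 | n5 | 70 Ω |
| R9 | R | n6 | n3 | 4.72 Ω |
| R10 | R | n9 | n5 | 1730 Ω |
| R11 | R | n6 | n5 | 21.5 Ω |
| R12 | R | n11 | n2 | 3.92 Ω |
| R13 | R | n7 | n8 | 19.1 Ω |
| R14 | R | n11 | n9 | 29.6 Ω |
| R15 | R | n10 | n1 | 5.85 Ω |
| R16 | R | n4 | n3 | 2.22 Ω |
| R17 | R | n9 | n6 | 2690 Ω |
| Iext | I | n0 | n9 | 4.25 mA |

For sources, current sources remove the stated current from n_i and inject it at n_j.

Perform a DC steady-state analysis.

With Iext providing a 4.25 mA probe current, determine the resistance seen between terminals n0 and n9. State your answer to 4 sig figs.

Apply KCL at each of the 11 non-ground nodes and solve the resulting linear system.
Node n1: branches {R4, R15} → V_1 = 0.09547
Node n2: branches {R4, R5, R12} → V_2 = 0.06201
Node n3: branches {R9, R16} → V_3 = 0.09725
Node n4: branches {R8, R16} → V_4 = 0.09725
Node n5: branches {R6, R7, R8, R10, R11} → V_5 = 0.09702
Node n6: branches {R3, R9, R11, R17} → V_6 = 0.09727
Node n7: branches {R1, R13} → V_7 = 0.09549
Node n8: branches {R6, R13} → V_8 = 0.09666
Node n9: branches {R10, R14, R17, Iext} → V_9 = 0.1853
Node n10: branches {R7, R15} → V_10 = 0.09549
Node n11: branches {R2, R3, R5, R12, R14} → V_11 = 0.06199

R_eq = 43.60 Ω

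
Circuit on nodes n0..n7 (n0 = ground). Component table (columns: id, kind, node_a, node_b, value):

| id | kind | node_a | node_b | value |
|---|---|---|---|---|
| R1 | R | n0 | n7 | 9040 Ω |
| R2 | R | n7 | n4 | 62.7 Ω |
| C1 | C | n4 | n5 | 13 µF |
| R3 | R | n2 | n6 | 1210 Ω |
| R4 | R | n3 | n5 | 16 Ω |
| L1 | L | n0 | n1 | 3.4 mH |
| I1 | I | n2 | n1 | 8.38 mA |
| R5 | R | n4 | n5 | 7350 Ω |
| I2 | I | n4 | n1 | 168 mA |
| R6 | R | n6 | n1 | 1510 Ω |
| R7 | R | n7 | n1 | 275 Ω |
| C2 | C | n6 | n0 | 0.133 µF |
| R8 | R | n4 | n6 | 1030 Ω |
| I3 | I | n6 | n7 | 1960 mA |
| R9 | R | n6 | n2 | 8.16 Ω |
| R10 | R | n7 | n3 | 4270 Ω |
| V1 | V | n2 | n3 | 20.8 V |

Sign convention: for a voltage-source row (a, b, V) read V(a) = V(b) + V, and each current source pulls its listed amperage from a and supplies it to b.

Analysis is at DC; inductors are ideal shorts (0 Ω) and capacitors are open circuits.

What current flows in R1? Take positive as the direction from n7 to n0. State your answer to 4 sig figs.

0.01323 A

Element admittances at DC:
  Y(R1) = 0.0001106 S between n0,n7
  Y(R2) = 0.01595 S between n7,n4
  Y(C1) = 0.000 S between n4,n5
  Y(R3) = 0.0008264 S between n2,n6
  Y(R4) = 0.06250 S between n3,n5
  L1: short n0↔n1 (DC inductor)
  I1: injects 0.00838 A into n1 (from n2)
  Y(R5) = 0.0001361 S between n4,n5
  I2: injects 0.168 A into n1 (from n4)
  Y(R6) = 0.0006623 S between n6,n1
  Y(R7) = 0.003636 S between n7,n1
  Y(C2) = 0.000 S between n6,n0
  Y(R8) = 0.0009709 S between n4,n6
  I3: injects 1.96 A into n7 (from n6)
  Y(R9) = 0.1225 S between n6,n2
  Y(R10) = 0.0002342 S between n7,n3
  V1: constraint V(n2)−V(n3) = 20.8
Assemble and solve the 9×9 MNA system:
  V(n1)=0.000  V(n2)=-939.9  V(n3)=-960.7  V(n4)=40.66  V(n5)=-958.5  V(n6)=-943.0  V(n7)=119.6
  i(L1)=0.01323  i(V1)=-0.3889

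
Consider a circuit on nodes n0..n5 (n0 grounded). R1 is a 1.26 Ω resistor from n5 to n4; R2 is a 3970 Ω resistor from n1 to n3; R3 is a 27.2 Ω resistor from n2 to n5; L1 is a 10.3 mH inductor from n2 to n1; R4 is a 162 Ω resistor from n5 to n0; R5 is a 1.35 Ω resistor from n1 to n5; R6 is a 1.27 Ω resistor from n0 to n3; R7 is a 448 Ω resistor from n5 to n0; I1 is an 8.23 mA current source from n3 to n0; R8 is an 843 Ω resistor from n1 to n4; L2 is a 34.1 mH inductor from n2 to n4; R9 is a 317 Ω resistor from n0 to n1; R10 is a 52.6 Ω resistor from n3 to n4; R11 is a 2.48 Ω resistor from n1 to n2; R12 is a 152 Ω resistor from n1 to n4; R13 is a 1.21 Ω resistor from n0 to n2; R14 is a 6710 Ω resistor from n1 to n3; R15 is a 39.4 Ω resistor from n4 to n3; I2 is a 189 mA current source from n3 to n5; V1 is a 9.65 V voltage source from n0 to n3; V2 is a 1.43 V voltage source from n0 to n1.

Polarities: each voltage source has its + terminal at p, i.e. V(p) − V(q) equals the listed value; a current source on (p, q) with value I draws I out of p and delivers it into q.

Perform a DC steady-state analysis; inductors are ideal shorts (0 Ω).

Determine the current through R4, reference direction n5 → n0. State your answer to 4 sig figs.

-0.008042 A

Element admittances at DC:
  Y(R1) = 0.7937 S between n5,n4
  Y(R2) = 0.0002519 S between n1,n3
  Y(R3) = 0.03676 S between n2,n5
  L1: short n2↔n1 (DC inductor)
  Y(R4) = 0.006173 S between n5,n0
  Y(R5) = 0.7407 S between n1,n5
  Y(R6) = 0.7874 S between n0,n3
  Y(R7) = 0.002232 S between n5,n0
  I1: injects 0.00823 A into n0 (from n3)
  Y(R8) = 0.001186 S between n1,n4
  L2: short n2↔n4 (DC inductor)
  Y(R9) = 0.003155 S between n0,n1
  Y(R10) = 0.01901 S between n3,n4
  Y(R11) = 0.4032 S between n1,n2
  Y(R12) = 0.006579 S between n1,n4
  Y(R13) = 0.8264 S between n0,n2
  Y(R14) = 0.0001490 S between n1,n3
  Y(R15) = 0.02538 S between n4,n3
  I2: injects 0.189 A into n5 (from n3)
  V1: constraint V(n0)−V(n3) = 9.65
  V2: constraint V(n0)−V(n1) = 1.43
Assemble and solve the 9×9 MNA system:
  V(n1)=-1.430  V(n2)=-1.430  V(n3)=-9.650  V(n4)=-1.430  V(n5)=-1.303
  i(L1)=0.9226  i(L2)=0.2639  i(V1)=-7.769  i(V2)=-1.018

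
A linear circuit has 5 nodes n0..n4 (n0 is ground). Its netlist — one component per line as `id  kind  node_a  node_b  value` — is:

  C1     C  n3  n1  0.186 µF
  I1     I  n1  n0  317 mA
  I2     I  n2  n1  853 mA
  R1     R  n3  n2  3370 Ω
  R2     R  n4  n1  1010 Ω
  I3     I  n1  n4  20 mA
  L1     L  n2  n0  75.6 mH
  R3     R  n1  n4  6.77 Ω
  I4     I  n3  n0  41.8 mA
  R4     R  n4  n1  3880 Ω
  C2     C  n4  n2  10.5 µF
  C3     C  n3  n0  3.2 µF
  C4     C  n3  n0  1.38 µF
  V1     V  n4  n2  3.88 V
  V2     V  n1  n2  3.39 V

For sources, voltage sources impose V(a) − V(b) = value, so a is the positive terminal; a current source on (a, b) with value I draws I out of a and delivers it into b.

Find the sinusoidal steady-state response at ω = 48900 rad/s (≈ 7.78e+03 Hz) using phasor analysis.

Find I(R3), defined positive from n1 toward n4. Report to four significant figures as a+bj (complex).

-0.07238+0.000j A

Element admittances at ω=48900 rad/s:
  Y(C1) = 0.000+0.009095j S between n3,n1
  I1: injects 0.317 A into n0 (from n1)
  I2: injects 0.853 A into n1 (from n2)
  Y(R1) = 0.0002967+0.000j S between n3,n2
  Y(R2) = 0.0009901+0.000j S between n4,n1
  I3: injects 0.02 A into n4 (from n1)
  Y(L1) = 0.000-0.0002705j S between n2,n0
  Y(R3) = 0.1477+0.000j S between n1,n4
  I4: injects 0.0418 A into n0 (from n3)
  Y(R4) = 0.0002577+0.000j S between n4,n1
  Y(C2) = 0.000+0.5134j S between n4,n2
  Y(C3) = 0.000+0.1565j S between n3,n0
  Y(C4) = 0.000+0.06748j S between n3,n0
  V1: constraint V(n4)−V(n2) = 3.88
  V2: constraint V(n1)−V(n2) = 3.39
Assemble and solve the 6×6 MNA system:
  V(n1)=-1.314+37.46j  V(n2)=-4.704+37.46j  V(n3)=-0.005681+1.647j  V(n4)=-0.8240+37.46j
  i(V1)=-0.05299-1.992j  i(V2)=0.9147+0.01190j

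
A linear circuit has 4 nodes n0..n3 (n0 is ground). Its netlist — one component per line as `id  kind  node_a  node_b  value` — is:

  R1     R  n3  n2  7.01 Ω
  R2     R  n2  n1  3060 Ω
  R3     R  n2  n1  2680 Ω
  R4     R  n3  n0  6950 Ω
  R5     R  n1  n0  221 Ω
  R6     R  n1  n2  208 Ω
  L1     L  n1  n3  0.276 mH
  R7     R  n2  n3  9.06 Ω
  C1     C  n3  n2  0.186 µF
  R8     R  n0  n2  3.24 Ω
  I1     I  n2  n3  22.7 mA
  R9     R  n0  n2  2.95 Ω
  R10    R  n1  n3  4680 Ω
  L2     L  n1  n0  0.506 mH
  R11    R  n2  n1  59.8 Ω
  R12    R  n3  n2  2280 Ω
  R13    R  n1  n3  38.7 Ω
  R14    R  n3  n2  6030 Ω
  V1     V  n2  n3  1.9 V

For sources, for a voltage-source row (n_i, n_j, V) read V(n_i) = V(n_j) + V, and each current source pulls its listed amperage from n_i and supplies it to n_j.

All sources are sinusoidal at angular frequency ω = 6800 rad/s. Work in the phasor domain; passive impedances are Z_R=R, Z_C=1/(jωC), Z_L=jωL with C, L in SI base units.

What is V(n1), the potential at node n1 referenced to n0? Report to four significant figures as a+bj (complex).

Apply KCL at each of the 3 non-ground nodes and solve the resulting linear system.
Node n1: branches {R2, R3, R5, R6, L1, R10, L2, R11, R13} → V_1 = -1.126-0.3048j
Node n2: branches {R1, R2, R3, R6, R7, C1, R8, I1, R9, R11, R12, R14, V1} → V_2 = 0.1450-0.5029j
Node n3: branches {R1, R4, L1, R7, C1, I1, R10, R12, R13, R14, V1} → V_3 = -1.755-0.5029j
Source currents: i(V1)=-0.6268+0.3277j

-1.126-0.3048j V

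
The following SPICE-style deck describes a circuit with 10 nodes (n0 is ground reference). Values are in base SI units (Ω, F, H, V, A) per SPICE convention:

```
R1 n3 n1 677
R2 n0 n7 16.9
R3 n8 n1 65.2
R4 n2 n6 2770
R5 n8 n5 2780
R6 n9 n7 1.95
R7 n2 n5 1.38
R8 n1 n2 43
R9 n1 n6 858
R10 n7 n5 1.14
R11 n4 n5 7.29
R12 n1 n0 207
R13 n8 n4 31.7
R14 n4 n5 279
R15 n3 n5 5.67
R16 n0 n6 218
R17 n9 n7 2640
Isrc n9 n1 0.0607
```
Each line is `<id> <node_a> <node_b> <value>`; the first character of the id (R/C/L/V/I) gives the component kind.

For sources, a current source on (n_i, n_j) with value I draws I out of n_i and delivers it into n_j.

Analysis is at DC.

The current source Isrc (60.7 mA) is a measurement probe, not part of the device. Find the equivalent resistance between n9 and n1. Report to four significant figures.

Element admittances at DC:
  Y(R1) = 0.001477 S between n3,n1
  Y(R2) = 0.05917 S between n0,n7
  Y(R3) = 0.01534 S between n8,n1
  Y(R4) = 0.0003610 S between n2,n6
  Y(R5) = 0.0003597 S between n8,n5
  Y(R6) = 0.5128 S between n9,n7
  Y(R7) = 0.7246 S between n2,n5
  Y(R8) = 0.02326 S between n1,n2
  Y(R9) = 0.001166 S between n1,n6
  Y(R10) = 0.8772 S between n7,n5
  Y(R11) = 0.1372 S between n4,n5
  Y(R12) = 0.004831 S between n1,n0
  Y(R13) = 0.03155 S between n8,n4
  Y(R14) = 0.003584 S between n4,n5
  Y(R15) = 0.1764 S between n3,n5
  Y(R16) = 0.004587 S between n0,n6
  Y(R17) = 0.0003788 S between n9,n7
  Isrc: injects 0.0607 A into n1 (from n9)
Assemble and solve the 9×9 MNA system:
  V(n1)=1.469  V(n2)=-0.03349  V(n3)=-0.06899  V(n4)=0.02317  V(n5)=-0.08187  V(n6)=0.2781  V(n7)=-0.1415  V(n8)=0.4919  V(n9)=-0.2598

R_eq = 28.49 Ω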